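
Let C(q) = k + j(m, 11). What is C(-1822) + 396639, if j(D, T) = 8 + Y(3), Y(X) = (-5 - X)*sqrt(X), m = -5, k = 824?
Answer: 397471 - 8*sqrt(3) ≈ 3.9746e+5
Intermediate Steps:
Y(X) = sqrt(X)*(-5 - X)
j(D, T) = 8 - 8*sqrt(3) (j(D, T) = 8 + sqrt(3)*(-5 - 1*3) = 8 + sqrt(3)*(-5 - 3) = 8 + sqrt(3)*(-8) = 8 - 8*sqrt(3))
C(q) = 832 - 8*sqrt(3) (C(q) = 824 + (8 - 8*sqrt(3)) = 832 - 8*sqrt(3))
C(-1822) + 396639 = (832 - 8*sqrt(3)) + 396639 = 397471 - 8*sqrt(3)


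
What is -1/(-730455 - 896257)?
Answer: 1/1626712 ≈ 6.1474e-7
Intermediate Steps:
-1/(-730455 - 896257) = -1/(-1626712) = -1*(-1/1626712) = 1/1626712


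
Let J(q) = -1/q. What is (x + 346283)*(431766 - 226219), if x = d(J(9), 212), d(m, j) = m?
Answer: 640596680662/9 ≈ 7.1177e+10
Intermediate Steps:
x = -1/9 ≈ -0.11111
(x + 346283)*(431766 - 226219) = (-1/9 + 346283)*(431766 - 226219) = (3116546/9)*205547 = 640596680662/9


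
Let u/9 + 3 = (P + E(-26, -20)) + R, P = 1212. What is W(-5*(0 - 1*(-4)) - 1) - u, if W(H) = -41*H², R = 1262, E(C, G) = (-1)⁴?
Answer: -40329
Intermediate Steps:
E(C, G) = 1
u = 22248 (u = -27 + 9*((1212 + 1) + 1262) = -27 + 9*(1213 + 1262) = -27 + 9*2475 = -27 + 22275 = 22248)
W(-5*(0 - 1*(-4)) - 1) - u = -41*(-5*(0 - 1*(-4)) - 1)² - 1*22248 = -41*(-5*(0 + 4) - 1)² - 22248 = -41*(-5*4 - 1)² - 22248 = -41*(-20 - 1)² - 22248 = -41*(-21)² - 22248 = -41*441 - 22248 = -18081 - 22248 = -40329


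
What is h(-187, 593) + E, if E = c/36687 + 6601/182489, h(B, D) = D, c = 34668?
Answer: 1325562749246/2231657981 ≈ 593.98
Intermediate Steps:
E = 2189566513/2231657981 (E = 34668/36687 + 6601/182489 = 34668*(1/36687) + 6601*(1/182489) = 11556/12229 + 6601/182489 = 2189566513/2231657981 ≈ 0.98114)
h(-187, 593) + E = 593 + 2189566513/2231657981 = 1325562749246/2231657981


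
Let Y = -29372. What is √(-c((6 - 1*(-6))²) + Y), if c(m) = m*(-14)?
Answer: 2*I*√6839 ≈ 165.4*I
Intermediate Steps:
c(m) = -14*m
√(-c((6 - 1*(-6))²) + Y) = √(-(-14)*(6 - 1*(-6))² - 29372) = √(-(-14)*(6 + 6)² - 29372) = √(-(-14)*12² - 29372) = √(-(-14)*144 - 29372) = √(-1*(-2016) - 29372) = √(2016 - 29372) = √(-27356) = 2*I*√6839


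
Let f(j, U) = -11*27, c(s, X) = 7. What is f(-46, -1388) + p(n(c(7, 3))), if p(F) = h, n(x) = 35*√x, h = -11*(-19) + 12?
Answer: -76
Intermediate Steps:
h = 221 (h = 209 + 12 = 221)
p(F) = 221
f(j, U) = -297
f(-46, -1388) + p(n(c(7, 3))) = -297 + 221 = -76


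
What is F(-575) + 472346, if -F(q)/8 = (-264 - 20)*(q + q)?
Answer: -2140454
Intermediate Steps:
F(q) = 4544*q (F(q) = -8*(-264 - 20)*(q + q) = -(-2272)*2*q = -(-4544)*q = 4544*q)
F(-575) + 472346 = 4544*(-575) + 472346 = -2612800 + 472346 = -2140454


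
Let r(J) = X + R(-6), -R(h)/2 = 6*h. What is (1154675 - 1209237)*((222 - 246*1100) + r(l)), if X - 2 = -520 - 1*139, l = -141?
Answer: 14784283206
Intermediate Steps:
R(h) = -12*h
X = -657 (X = 2 + (-520 - 1*139) = 2 + (-520 - 139) = 2 - 659 = -657)
r(J) = -585 (r(J) = -657 - 12*(-6) = -657 + 72 = -585)
(1154675 - 1209237)*((222 - 246*1100) + r(l)) = (1154675 - 1209237)*((222 - 246*1100) - 585) = -54562*((222 - 270600) - 585) = -54562*(-270378 - 585) = -54562*(-270963) = 14784283206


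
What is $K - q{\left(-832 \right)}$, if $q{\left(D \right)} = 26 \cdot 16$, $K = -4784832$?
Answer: $-4785248$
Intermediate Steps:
$q{\left(D \right)} = 416$
$K - q{\left(-832 \right)} = -4784832 - 416 = -4785248$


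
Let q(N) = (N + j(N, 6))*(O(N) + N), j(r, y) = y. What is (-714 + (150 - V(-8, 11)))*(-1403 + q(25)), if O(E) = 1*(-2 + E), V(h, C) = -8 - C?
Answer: -46325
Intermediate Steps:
O(E) = -2 + E
q(N) = (-2 + 2*N)*(6 + N) (q(N) = (N + 6)*((-2 + N) + N) = (6 + N)*(-2 + 2*N) = (-2 + 2*N)*(6 + N))
(-714 + (150 - V(-8, 11)))*(-1403 + q(25)) = (-714 + (150 - (-8 - 1*11)))*(-1403 + (-12 + 2*25**2 + 10*25)) = (-714 + (150 - (-8 - 11)))*(-1403 + (-12 + 2*625 + 250)) = (-714 + (150 - 1*(-19)))*(-1403 + (-12 + 1250 + 250)) = (-714 + (150 + 19))*(-1403 + 1488) = (-714 + 169)*85 = -545*85 = -46325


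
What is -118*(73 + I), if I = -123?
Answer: 5900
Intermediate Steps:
-118*(73 + I) = -118*(73 - 123) = -118*(-50) = 5900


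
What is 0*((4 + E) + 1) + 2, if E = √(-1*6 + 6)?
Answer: 2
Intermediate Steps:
E = 0 (E = √(-6 + 6) = √0 = 0)
0*((4 + E) + 1) + 2 = 0*((4 + 0) + 1) + 2 = 0*(4 + 1) + 2 = 0*5 + 2 = 0 + 2 = 2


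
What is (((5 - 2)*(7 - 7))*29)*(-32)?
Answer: 0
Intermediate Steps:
(((5 - 2)*(7 - 7))*29)*(-32) = ((3*0)*29)*(-32) = (0*29)*(-32) = 0*(-32) = 0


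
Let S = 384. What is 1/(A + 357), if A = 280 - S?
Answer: 1/253 ≈ 0.0039526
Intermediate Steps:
A = -104 (A = 280 - 1*384 = 280 - 384 = -104)
1/(A + 357) = 1/(-104 + 357) = 1/253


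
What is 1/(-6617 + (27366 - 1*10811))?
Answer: 1/9938 ≈ 0.00010062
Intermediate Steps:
1/(-6617 + (27366 - 1*10811)) = 1/(-6617 + (27366 - 10811)) = 1/(-6617 + 16555) = 1/9938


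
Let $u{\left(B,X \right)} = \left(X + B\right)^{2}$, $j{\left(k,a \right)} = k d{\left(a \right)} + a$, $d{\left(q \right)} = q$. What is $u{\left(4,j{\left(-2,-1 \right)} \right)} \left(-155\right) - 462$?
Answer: $-4337$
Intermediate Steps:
$j{\left(k,a \right)} = a + a k$ ($j{\left(k,a \right)} = k a + a = a k + a = a + a k$)
$u{\left(B,X \right)} = \left(B + X\right)^{2}$
$u{\left(4,j{\left(-2,-1 \right)} \right)} \left(-155\right) - 462 = \left(4 - \left(1 - 2\right)\right)^{2} \left(-155\right) - 462 = \left(4 - -1\right)^{2} \left(-155\right) - 462 = \left(4 + 1\right)^{2} \left(-155\right) - 462 = 5^{2} \left(-155\right) - 462 = 25 \left(-155\right) - 462 = -3875 - 462 = -4337$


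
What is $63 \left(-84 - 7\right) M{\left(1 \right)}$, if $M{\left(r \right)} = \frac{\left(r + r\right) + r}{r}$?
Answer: $-17199$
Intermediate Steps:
$M{\left(r \right)} = 3$ ($M{\left(r \right)} = \frac{2 r + r}{r} = \frac{3 r}{r} = 3$)
$63 \left(-84 - 7\right) M{\left(1 \right)} = 63 \left(-84 - 7\right) 3 = 63 \left(-91\right) 3 = \left(-5733\right) 3 = -17199$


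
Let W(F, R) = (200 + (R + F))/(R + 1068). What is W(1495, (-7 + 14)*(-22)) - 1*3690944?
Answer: -3373521275/914 ≈ -3.6909e+6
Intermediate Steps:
W(F, R) = (200 + F + R)/(1068 + R) (W(F, R) = (200 + (F + R))/(1068 + R) = (200 + F + R)/(1068 + R))
W(1495, (-7 + 14)*(-22)) - 1*3690944 = (200 + 1495 + (-7 + 14)*(-22))/(1068 + (-7 + 14)*(-22)) - 1*3690944 = (200 + 1495 + 7*(-22))/(1068 + 7*(-22)) - 3690944 = (200 + 1495 - 154)/(1068 - 154) - 3690944 = 1541/914 - 3690944 = -3373521275/914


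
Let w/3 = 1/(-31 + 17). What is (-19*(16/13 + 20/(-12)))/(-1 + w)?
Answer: -266/39 ≈ -6.8205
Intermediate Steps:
w = -3/14 (w = 3/(-31 + 17) = 3/(-14) = 3*(-1/14) = -3/14 ≈ -0.21429)
(-19*(16/13 + 20/(-12)))/(-1 + w) = (-19*(16/13 + 20/(-12)))/(-1 - 3/14) = (-19*(16*(1/13) + 20*(-1/12)))/(-17/14) = -19*(16/13 - 5/3)*(-14/17) = -19*(-17/39)*(-14/17) = (323/39)*(-14/17) = -266/39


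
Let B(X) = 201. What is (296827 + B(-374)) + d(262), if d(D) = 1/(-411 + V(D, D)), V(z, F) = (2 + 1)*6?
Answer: 116732003/393 ≈ 2.9703e+5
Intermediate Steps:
V(z, F) = 18 (V(z, F) = 3*6 = 18)
d(D) = -1/393 (d(D) = 1/(-411 + 18) = 1/(-393) = -1/393)
(296827 + B(-374)) + d(262) = (296827 + 201) - 1/393 = 297028 - 1/393 = 116732003/393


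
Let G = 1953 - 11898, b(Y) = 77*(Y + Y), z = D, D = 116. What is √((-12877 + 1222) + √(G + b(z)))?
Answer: √(-11655 + √7919) ≈ 107.55*I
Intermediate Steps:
z = 116
b(Y) = 154*Y (b(Y) = 77*(2*Y) = 154*Y)
G = -9945
√((-12877 + 1222) + √(G + b(z))) = √((-12877 + 1222) + √(-9945 + 154*116)) = √(-11655 + √(-9945 + 17864)) = √(-11655 + √7919)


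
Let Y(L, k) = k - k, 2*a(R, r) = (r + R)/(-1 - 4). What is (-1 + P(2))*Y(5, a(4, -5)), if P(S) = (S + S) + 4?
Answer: 0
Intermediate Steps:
a(R, r) = -R/10 - r/10 (a(R, r) = ((r + R)/(-1 - 4))/2 = ((R + r)/(-5))/2 = ((R + r)*(-⅕))/2 = (-R/5 - r/5)/2 = -R/10 - r/10)
Y(L, k) = 0
P(S) = 4 + 2*S (P(S) = 2*S + 4 = 4 + 2*S)
(-1 + P(2))*Y(5, a(4, -5)) = (-1 + (4 + 2*2))*0 = (-1 + (4 + 4))*0 = (-1 + 8)*0 = 7*0 = 0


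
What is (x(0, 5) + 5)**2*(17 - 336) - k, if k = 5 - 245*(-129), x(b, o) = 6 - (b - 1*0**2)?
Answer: -70209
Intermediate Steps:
x(b, o) = 6 - b (x(b, o) = 6 - (b - 1*0) = 6 - (b + 0) = 6 - b)
k = 31610 (k = 5 + 31605 = 31610)
(x(0, 5) + 5)**2*(17 - 336) - k = ((6 - 1*0) + 5)**2*(17 - 336) - 1*31610 = ((6 + 0) + 5)**2*(-319) - 31610 = (6 + 5)**2*(-319) - 31610 = 11**2*(-319) - 31610 = 121*(-319) - 31610 = -38599 - 31610 = -70209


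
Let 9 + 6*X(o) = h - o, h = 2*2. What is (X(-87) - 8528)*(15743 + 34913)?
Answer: -1293906208/3 ≈ -4.3130e+8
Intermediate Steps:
h = 4
X(o) = -5/6 - o/6 (X(o) = -3/2 + (4 - o)/6 = -3/2 + (2/3 - o/6) = -5/6 - o/6)
(X(-87) - 8528)*(15743 + 34913) = ((-5/6 - 1/6*(-87)) - 8528)*(15743 + 34913) = ((-5/6 + 29/2) - 8528)*50656 = (41/3 - 8528)*50656 = -25543/3*50656 = -1293906208/3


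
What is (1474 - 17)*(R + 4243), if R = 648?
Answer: 7126187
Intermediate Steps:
(1474 - 17)*(R + 4243) = (1474 - 17)*(648 + 4243) = 1457*4891 = 7126187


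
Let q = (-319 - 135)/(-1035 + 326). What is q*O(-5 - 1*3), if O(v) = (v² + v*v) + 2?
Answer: 59020/709 ≈ 83.244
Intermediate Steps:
q = 454/709 (q = -454/(-709) = -454*(-1/709) = 454/709 ≈ 0.64034)
O(v) = 2 + 2*v² (O(v) = (v² + v²) + 2 = 2*v² + 2 = 2 + 2*v²)
q*O(-5 - 1*3) = 454*(2 + 2*(-5 - 1*3)²)/709 = 454*(2 + 2*(-5 - 3)²)/709 = 454*(2 + 2*(-8)²)/709 = 454*(2 + 2*64)/709 = 454*(2 + 128)/709 = (454/709)*130 = 59020/709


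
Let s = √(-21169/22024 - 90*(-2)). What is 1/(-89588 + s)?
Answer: -1973086112/176764834658705 - 2*√21710989406/176764834658705 ≈ -1.1164e-5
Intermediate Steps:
s = √21710989406/11012 (s = √(-21169*1/22024 + 180) = √(-21169/22024 + 180) = √(3943151/22024) = √21710989406/11012 ≈ 13.381)
1/(-89588 + s) = 1/(-89588 + √21710989406/11012)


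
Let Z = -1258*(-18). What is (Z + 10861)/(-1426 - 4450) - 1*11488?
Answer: -67536993/5876 ≈ -11494.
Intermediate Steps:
Z = 22644
(Z + 10861)/(-1426 - 4450) - 1*11488 = (22644 + 10861)/(-1426 - 4450) - 1*11488 = 33505/(-5876) - 11488 = 33505*(-1/5876) - 11488 = -33505/5876 - 11488 = -67536993/5876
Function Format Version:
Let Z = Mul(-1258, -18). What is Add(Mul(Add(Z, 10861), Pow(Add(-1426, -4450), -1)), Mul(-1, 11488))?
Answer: Rational(-67536993, 5876) ≈ -11494.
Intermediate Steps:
Z = 22644
Add(Mul(Add(Z, 10861), Pow(Add(-1426, -4450), -1)), Mul(-1, 11488)) = Add(Mul(Add(22644, 10861), Pow(Add(-1426, -4450), -1)), Mul(-1, 11488)) = Add(Mul(33505, Pow(-5876, -1)), -11488) = Add(Mul(33505, Rational(-1, 5876)), -11488) = Add(Rational(-33505, 5876), -11488) = Rational(-67536993, 5876)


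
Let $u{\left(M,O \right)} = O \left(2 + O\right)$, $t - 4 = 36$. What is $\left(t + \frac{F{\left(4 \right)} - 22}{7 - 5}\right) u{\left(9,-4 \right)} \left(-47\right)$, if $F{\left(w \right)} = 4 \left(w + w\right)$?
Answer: $-16920$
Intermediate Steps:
$t = 40$ ($t = 4 + 36 = 40$)
$F{\left(w \right)} = 8 w$ ($F{\left(w \right)} = 4 \cdot 2 w = 8 w$)
$\left(t + \frac{F{\left(4 \right)} - 22}{7 - 5}\right) u{\left(9,-4 \right)} \left(-47\right) = \left(40 + \frac{8 \cdot 4 - 22}{7 - 5}\right) \left(- 4 \left(2 - 4\right)\right) \left(-47\right) = \left(40 + \frac{32 - 22}{2}\right) \left(\left(-4\right) \left(-2\right)\right) \left(-47\right) = \left(40 + 10 \cdot \frac{1}{2}\right) 8 \left(-47\right) = \left(40 + 5\right) 8 \left(-47\right) = 45 \cdot 8 \left(-47\right) = 360 \left(-47\right) = -16920$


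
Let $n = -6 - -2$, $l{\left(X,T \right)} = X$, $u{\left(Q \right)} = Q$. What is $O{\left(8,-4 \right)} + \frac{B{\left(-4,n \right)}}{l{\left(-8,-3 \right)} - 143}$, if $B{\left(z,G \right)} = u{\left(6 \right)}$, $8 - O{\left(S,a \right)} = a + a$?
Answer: $\frac{2410}{151} \approx 15.96$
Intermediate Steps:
$O{\left(S,a \right)} = 8 - 2 a$ ($O{\left(S,a \right)} = 8 - \left(a + a\right) = 8 - 2 a$)
$n = -4$ ($n = -6 + 2 = -4$)
$B{\left(z,G \right)} = 6$
$O{\left(8,-4 \right)} + \frac{B{\left(-4,n \right)}}{l{\left(-8,-3 \right)} - 143} = \left(8 - -8\right) + \frac{6}{-8 - 143} = \left(8 + 8\right) + \frac{6}{-151} = 16 + 6 \left(- \frac{1}{151}\right) = 16 - \frac{6}{151} = \frac{2410}{151}$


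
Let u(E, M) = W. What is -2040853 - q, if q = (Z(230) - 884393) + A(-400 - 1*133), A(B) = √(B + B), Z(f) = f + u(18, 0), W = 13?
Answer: -1156703 - I*√1066 ≈ -1.1567e+6 - 32.65*I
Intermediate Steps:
u(E, M) = 13
Z(f) = 13 + f (Z(f) = f + 13 = 13 + f)
A(B) = √2*√B (A(B) = √(2*B) = √2*√B)
q = -884150 + I*√1066 (q = ((13 + 230) - 884393) + √2*√(-400 - 1*133) = (243 - 884393) + √2*√(-400 - 133) = -884150 + √2*√(-533) = -884150 + √2*(I*√533) = -884150 + I*√1066 ≈ -8.8415e+5 + 32.65*I)
-2040853 - q = -2040853 - (-884150 + I*√1066) = -2040853 + (884150 - I*√1066) = -1156703 - I*√1066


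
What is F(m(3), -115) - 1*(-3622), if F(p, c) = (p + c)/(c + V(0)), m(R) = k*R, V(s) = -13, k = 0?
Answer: 463731/128 ≈ 3622.9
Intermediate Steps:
m(R) = 0 (m(R) = 0*R = 0)
F(p, c) = (c + p)/(-13 + c) (F(p, c) = (p + c)/(c - 13) = (c + p)/(-13 + c))
F(m(3), -115) - 1*(-3622) = (-115 + 0)/(-13 - 115) - 1*(-3622) = -115/(-128) + 3622 = -1/128*(-115) + 3622 = 115/128 + 3622 = 463731/128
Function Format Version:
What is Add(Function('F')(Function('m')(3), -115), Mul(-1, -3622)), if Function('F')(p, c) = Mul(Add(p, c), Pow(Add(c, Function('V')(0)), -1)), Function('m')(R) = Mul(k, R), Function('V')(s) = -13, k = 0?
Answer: Rational(463731, 128) ≈ 3622.9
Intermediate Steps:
Function('m')(R) = 0 (Function('m')(R) = Mul(0, R) = 0)
Function('F')(p, c) = Mul(Pow(Add(-13, c), -1), Add(c, p)) (Function('F')(p, c) = Mul(Add(p, c), Pow(Add(c, -13), -1)) = Mul(Add(c, p), Pow(Add(-13, c), -1)) = Mul(Pow(Add(-13, c), -1), Add(c, p)))
Add(Function('F')(Function('m')(3), -115), Mul(-1, -3622)) = Add(Mul(Pow(Add(-13, -115), -1), Add(-115, 0)), Mul(-1, -3622)) = Add(Mul(Pow(-128, -1), -115), 3622) = Add(Mul(Rational(-1, 128), -115), 3622) = Add(Rational(115, 128), 3622) = Rational(463731, 128)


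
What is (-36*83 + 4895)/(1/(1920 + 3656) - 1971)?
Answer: -10633432/10990295 ≈ -0.96753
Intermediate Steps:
(-36*83 + 4895)/(1/(1920 + 3656) - 1971) = (-2988 + 4895)/(1/5576 - 1971) = 1907/(1/5576 - 1971) = 1907/(-10990295/5576) = 1907*(-5576/10990295) = -10633432/10990295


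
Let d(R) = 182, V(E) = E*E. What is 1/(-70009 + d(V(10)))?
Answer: -1/69827 ≈ -1.4321e-5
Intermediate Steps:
V(E) = E²
1/(-70009 + d(V(10))) = 1/(-70009 + 182) = 1/(-69827) = -1/69827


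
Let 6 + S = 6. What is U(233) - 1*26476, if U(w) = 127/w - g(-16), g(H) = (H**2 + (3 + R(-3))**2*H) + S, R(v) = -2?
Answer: -6224701/233 ≈ -26715.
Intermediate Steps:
S = 0 (S = -6 + 6 = 0)
g(H) = H + H**2 (g(H) = (H**2 + (3 - 2)**2*H) + 0 = (H**2 + 1**2*H) + 0 = (H**2 + 1*H) + 0 = (H**2 + H) + 0 = (H + H**2) + 0 = H + H**2)
U(w) = -240 + 127/w (U(w) = 127/w - (-16)*(1 - 16) = 127/w - (-16)*(-15) = 127/w - 1*240 = 127/w - 240 = -240 + 127/w)
U(233) - 1*26476 = (-240 + 127/233) - 1*26476 = (-240 + 127*(1/233)) - 26476 = (-240 + 127/233) - 26476 = -55793/233 - 26476 = -6224701/233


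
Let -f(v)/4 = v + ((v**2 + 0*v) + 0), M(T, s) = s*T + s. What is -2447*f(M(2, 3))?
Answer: 880920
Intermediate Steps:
M(T, s) = s + T*s (M(T, s) = T*s + s = s + T*s)
f(v) = -4*v - 4*v**2 (f(v) = -4*(v + ((v**2 + 0*v) + 0)) = -4*(v + ((v**2 + 0) + 0)) = -4*(v + (v**2 + 0)) = -4*(v + v**2) = -4*v - 4*v**2)
-2447*f(M(2, 3)) = -(-9788)*3*(1 + 2)*(1 + 3*(1 + 2)) = -(-9788)*3*3*(1 + 3*3) = -(-9788)*9*(1 + 9) = -(-9788)*9*10 = -2447*(-360) = 880920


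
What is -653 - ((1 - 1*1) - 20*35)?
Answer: 47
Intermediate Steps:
-653 - ((1 - 1*1) - 20*35) = -653 - ((1 - 1) - 700) = -653 - (0 - 700) = -653 - 1*(-700) = -653 + 700 = 47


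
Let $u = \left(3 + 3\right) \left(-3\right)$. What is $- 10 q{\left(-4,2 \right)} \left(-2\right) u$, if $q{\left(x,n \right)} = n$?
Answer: $-720$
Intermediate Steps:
$u = -18$ ($u = 6 \left(-3\right) = -18$)
$- 10 q{\left(-4,2 \right)} \left(-2\right) u = - 10 \cdot 2 \left(-2\right) \left(-18\right) = \left(-10\right) \left(-4\right) \left(-18\right) = 40 \left(-18\right) = -720$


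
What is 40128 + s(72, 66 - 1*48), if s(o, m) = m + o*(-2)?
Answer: 40002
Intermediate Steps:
s(o, m) = m - 2*o
40128 + s(72, 66 - 1*48) = 40128 + ((66 - 1*48) - 2*72) = 40128 + ((66 - 48) - 144) = 40128 + (18 - 144) = 40128 - 126 = 40002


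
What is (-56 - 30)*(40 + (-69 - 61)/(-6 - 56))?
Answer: -112230/31 ≈ -3620.3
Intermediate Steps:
(-56 - 30)*(40 + (-69 - 61)/(-6 - 56)) = -86*(40 - 130/(-62)) = -86*(40 - 130*(-1/62)) = -86*(40 + 65/31) = -86*1305/31 = -112230/31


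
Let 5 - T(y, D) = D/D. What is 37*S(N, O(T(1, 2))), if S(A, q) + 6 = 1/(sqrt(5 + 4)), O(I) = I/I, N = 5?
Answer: -629/3 ≈ -209.67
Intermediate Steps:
T(y, D) = 4 (T(y, D) = 5 - D/D = 5 - 1*1 = 5 - 1 = 4)
O(I) = 1
S(A, q) = -17/3 (S(A, q) = -6 + 1/(sqrt(5 + 4)) = -6 + 1/(sqrt(9)) = -6 + 1/3 = -17/3)
37*S(N, O(T(1, 2))) = 37*(-17/3) = -629/3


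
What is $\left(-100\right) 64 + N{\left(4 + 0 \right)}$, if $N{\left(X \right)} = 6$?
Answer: $-6394$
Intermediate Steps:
$\left(-100\right) 64 + N{\left(4 + 0 \right)} = \left(-100\right) 64 + 6 = -6400 + 6 = -6394$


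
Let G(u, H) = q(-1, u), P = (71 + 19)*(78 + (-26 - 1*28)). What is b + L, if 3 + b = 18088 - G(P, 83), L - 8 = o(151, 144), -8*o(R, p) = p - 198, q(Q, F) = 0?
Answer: 72399/4 ≈ 18100.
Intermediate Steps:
P = 2160 (P = 90*(78 + (-26 - 28)) = 90*(78 - 54) = 90*24 = 2160)
o(R, p) = 99/4 - p/8 (o(R, p) = -(p - 198)/8 = -(-198 + p)/8 = 99/4 - p/8)
G(u, H) = 0
L = 59/4 (L = 8 + (99/4 - 1/8*144) = 8 + (99/4 - 18) = 8 + 27/4 = 59/4 ≈ 14.750)
b = 18085 (b = -3 + (18088 - 1*0) = -3 + (18088 + 0) = -3 + 18088 = 18085)
b + L = 18085 + 59/4 = 72399/4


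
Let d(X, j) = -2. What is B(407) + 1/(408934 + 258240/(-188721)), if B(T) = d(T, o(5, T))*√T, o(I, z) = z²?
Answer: 62907/25724725058 - 2*√407 ≈ -40.349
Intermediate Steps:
B(T) = -2*√T
B(407) + 1/(408934 + 258240/(-188721)) = -2*√407 + 1/(408934 + 258240/(-188721)) = -2*√407 + 1/(408934 + 258240*(-1/188721)) = -2*√407 + 1/(408934 - 86080/62907) = -2*√407 + 1/(25724725058/62907) = -2*√407 + 62907/25724725058 = 62907/25724725058 - 2*√407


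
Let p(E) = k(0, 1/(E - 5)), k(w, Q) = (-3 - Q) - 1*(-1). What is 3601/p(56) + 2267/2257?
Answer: -414266806/232471 ≈ -1782.0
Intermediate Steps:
k(w, Q) = -2 - Q (k(w, Q) = (-3 - Q) + 1 = -2 - Q)
p(E) = -2 - 1/(-5 + E) (p(E) = -2 - 1/(E - 5) = -2 - 1/(-5 + E))
3601/p(56) + 2267/2257 = 3601/(((9 - 2*56)/(-5 + 56))) + 2267/2257 = 3601/(((9 - 112)/51)) + 2267*(1/2257) = 3601/(((1/51)*(-103))) + 2267/2257 = 3601/(-103/51) + 2267/2257 = 3601*(-51/103) + 2267/2257 = -183651/103 + 2267/2257 = -414266806/232471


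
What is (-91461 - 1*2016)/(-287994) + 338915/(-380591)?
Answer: -20676327201/36535974818 ≈ -0.56592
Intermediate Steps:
(-91461 - 1*2016)/(-287994) + 338915/(-380591) = (-91461 - 2016)*(-1/287994) + 338915*(-1/380591) = -93477*(-1/287994) - 338915/380591 = 31159/95998 - 338915/380591 = -20676327201/36535974818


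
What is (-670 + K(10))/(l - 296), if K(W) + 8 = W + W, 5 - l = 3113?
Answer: 329/1702 ≈ 0.19330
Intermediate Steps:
l = -3108 (l = 5 - 1*3113 = 5 - 3113 = -3108)
K(W) = -8 + 2*W (K(W) = -8 + (W + W) = -8 + 2*W)
(-670 + K(10))/(l - 296) = (-670 + (-8 + 2*10))/(-3108 - 296) = (-670 + (-8 + 20))/(-3404) = (-670 + 12)*(-1/3404) = -658*(-1/3404) = 329/1702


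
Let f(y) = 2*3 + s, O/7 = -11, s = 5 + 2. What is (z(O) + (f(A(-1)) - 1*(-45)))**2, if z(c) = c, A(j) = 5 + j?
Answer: 361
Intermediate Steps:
s = 7
O = -77 (O = 7*(-11) = -77)
f(y) = 13 (f(y) = 2*3 + 7 = 6 + 7 = 13)
(z(O) + (f(A(-1)) - 1*(-45)))**2 = (-77 + (13 - 1*(-45)))**2 = (-77 + (13 + 45))**2 = (-77 + 58)**2 = (-19)**2 = 361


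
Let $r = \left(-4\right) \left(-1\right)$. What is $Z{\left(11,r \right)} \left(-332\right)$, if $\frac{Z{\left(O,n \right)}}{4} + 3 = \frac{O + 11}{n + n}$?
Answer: $332$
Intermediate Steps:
$r = 4$
$Z{\left(O,n \right)} = -12 + \frac{2 \left(11 + O\right)}{n}$ ($Z{\left(O,n \right)} = -12 + 4 \frac{O + 11}{n + n} = -12 + 4 \frac{11 + O}{2 n} = -12 + \frac{2 \left(11 + O\right)}{n}$)
$Z{\left(11,r \right)} \left(-332\right) = \frac{2 \left(11 + 11 - 24\right)}{4} \left(-332\right) = 2 \cdot \frac{1}{4} \left(11 + 11 - 24\right) \left(-332\right) = 2 \cdot \frac{1}{4} \left(-2\right) \left(-332\right) = \left(-1\right) \left(-332\right) = 332$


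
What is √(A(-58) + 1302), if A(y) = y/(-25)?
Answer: 4*√2038/5 ≈ 36.115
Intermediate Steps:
A(y) = -y/25 (A(y) = y*(-1/25) = -y/25)
√(A(-58) + 1302) = √(-1/25*(-58) + 1302) = √(58/25 + 1302) = √(32608/25) = 4*√2038/5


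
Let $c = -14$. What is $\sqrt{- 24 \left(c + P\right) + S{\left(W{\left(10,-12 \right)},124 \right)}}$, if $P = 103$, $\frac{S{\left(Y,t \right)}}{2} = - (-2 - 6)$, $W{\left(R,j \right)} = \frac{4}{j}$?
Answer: $2 i \sqrt{530} \approx 46.043 i$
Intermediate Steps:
$S{\left(Y,t \right)} = 16$ ($S{\left(Y,t \right)} = 2 \left(- (-2 - 6)\right) = 2 \left(\left(-1\right) \left(-8\right)\right) = 2 \cdot 8 = 16$)
$\sqrt{- 24 \left(c + P\right) + S{\left(W{\left(10,-12 \right)},124 \right)}} = \sqrt{- 24 \left(-14 + 103\right) + 16} = \sqrt{\left(-24\right) 89 + 16} = \sqrt{-2136 + 16} = \sqrt{-2120} = 2 i \sqrt{530}$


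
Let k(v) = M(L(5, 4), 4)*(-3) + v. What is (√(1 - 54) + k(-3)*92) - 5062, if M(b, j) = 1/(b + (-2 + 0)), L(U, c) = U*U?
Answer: -5350 + I*√53 ≈ -5350.0 + 7.2801*I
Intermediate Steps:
L(U, c) = U²
M(b, j) = 1/(-2 + b) (M(b, j) = 1/(b - 2) = 1/(-2 + b))
k(v) = -3/23 + v (k(v) = -3/(-2 + 5²) + v = -3/(-2 + 25) + v = -3/23 + v)
(√(1 - 54) + k(-3)*92) - 5062 = (√(1 - 54) + (-3/23 - 3)*92) - 5062 = (√(-53) - 72/23*92) - 5062 = (I*√53 - 288) - 5062 = (-288 + I*√53) - 5062 = -5350 + I*√53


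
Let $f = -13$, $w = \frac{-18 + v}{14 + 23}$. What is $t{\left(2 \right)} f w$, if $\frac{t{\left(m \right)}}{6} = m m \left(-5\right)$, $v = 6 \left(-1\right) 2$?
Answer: $- \frac{46800}{37} \approx -1264.9$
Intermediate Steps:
$v = -12$ ($v = \left(-6\right) 2 = -12$)
$t{\left(m \right)} = - 30 m^{2}$ ($t{\left(m \right)} = 6 m m \left(-5\right) = 6 m^{2} \left(-5\right) = 6 \left(- 5 m^{2}\right) = - 30 m^{2}$)
$w = - \frac{30}{37}$ ($w = \frac{-18 - 12}{14 + 23} = - \frac{30}{37} \approx -0.81081$)
$t{\left(2 \right)} f w = - 30 \cdot 2^{2} \left(-13\right) \left(- \frac{30}{37}\right) = \left(-30\right) 4 \left(-13\right) \left(- \frac{30}{37}\right) = \left(-120\right) \left(-13\right) \left(- \frac{30}{37}\right) = 1560 \left(- \frac{30}{37}\right) = - \frac{46800}{37}$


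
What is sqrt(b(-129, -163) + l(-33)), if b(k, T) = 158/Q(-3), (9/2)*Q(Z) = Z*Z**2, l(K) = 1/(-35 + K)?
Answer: 5*I*sqrt(10965)/102 ≈ 5.133*I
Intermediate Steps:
Q(Z) = 2*Z**3/9 (Q(Z) = 2*(Z*Z**2)/9 = 2*Z**3/9)
b(k, T) = -79/3 (b(k, T) = 158/(((2/9)*(-3)**3)) = 158/(((2/9)*(-27))) = 158/(-6) = 158*(-1/6) = -79/3)
sqrt(b(-129, -163) + l(-33)) = sqrt(-79/3 + 1/(-35 - 33)) = sqrt(-79/3 + 1/(-68)) = sqrt(-79/3 - 1/68) = sqrt(-5375/204) = 5*I*sqrt(10965)/102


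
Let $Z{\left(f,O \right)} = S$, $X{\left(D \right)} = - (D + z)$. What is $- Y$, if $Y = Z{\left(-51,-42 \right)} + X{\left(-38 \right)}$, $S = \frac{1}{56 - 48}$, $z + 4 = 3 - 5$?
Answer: $- \frac{353}{8} \approx -44.125$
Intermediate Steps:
$z = -6$ ($z = -4 + \left(3 - 5\right) = -4 - 2 = -6$)
$X{\left(D \right)} = 6 - D$ ($X{\left(D \right)} = - (D - 6) = - (-6 + D) = 6 - D$)
$S = \frac{1}{8} \approx 0.125$
$Z{\left(f,O \right)} = \frac{1}{8}$
$Y = \frac{353}{8}$ ($Y = \frac{1}{8} + \left(6 - -38\right) = \frac{1}{8} + \left(6 + 38\right) = \frac{1}{8} + 44 = \frac{353}{8} \approx 44.125$)
$- Y = \left(-1\right) \frac{353}{8} = - \frac{353}{8}$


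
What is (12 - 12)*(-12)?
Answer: 0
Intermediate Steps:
(12 - 12)*(-12) = 0*(-12) = 0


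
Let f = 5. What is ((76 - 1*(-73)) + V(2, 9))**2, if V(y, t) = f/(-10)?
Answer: 88209/4 ≈ 22052.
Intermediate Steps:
V(y, t) = -1/2 (V(y, t) = 5/(-10) = 5*(-1/10) = -1/2)
((76 - 1*(-73)) + V(2, 9))**2 = ((76 - 1*(-73)) - 1/2)**2 = ((76 + 73) - 1/2)**2 = (149 - 1/2)**2 = (297/2)**2 = 88209/4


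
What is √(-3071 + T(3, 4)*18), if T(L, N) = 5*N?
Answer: I*√2711 ≈ 52.067*I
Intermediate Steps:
√(-3071 + T(3, 4)*18) = √(-3071 + (5*4)*18) = √(-3071 + 20*18) = √(-3071 + 360) = √(-2711) = I*√2711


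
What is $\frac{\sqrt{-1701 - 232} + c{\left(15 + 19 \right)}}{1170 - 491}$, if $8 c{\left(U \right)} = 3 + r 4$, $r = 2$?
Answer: $\frac{11}{5432} + \frac{i \sqrt{1933}}{679} \approx 0.002025 + 0.064751 i$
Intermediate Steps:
$c{\left(U \right)} = \frac{11}{8}$ ($c{\left(U \right)} = \frac{3 + 2 \cdot 4}{8} = \frac{3 + 8}{8} = \frac{1}{8} \cdot 11 = \frac{11}{8}$)
$\frac{\sqrt{-1701 - 232} + c{\left(15 + 19 \right)}}{1170 - 491} = \frac{\sqrt{-1701 - 232} + \frac{11}{8}}{1170 - 491} = \frac{\sqrt{-1933} + \frac{11}{8}}{679} = \left(i \sqrt{1933} + \frac{11}{8}\right) \frac{1}{679} = \left(\frac{11}{8} + i \sqrt{1933}\right) \frac{1}{679} = \frac{11}{5432} + \frac{i \sqrt{1933}}{679}$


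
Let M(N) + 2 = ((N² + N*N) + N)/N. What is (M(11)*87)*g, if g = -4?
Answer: -7308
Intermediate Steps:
M(N) = -2 + (N + 2*N²)/N (M(N) = -2 + ((N² + N*N) + N)/N = -2 + ((N² + N²) + N)/N = -2 + (2*N² + N)/N = -2 + (N + 2*N²)/N)
(M(11)*87)*g = ((-1 + 2*11)*87)*(-4) = ((-1 + 22)*87)*(-4) = (21*87)*(-4) = 1827*(-4) = -7308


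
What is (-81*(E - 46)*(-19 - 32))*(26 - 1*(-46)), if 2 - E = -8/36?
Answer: -13020912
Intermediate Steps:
E = 20/9 (E = 2 - (-8)/36 = 2 - 1*(-2/9) = 2 + 2/9 = 20/9 ≈ 2.2222)
(-81*(E - 46)*(-19 - 32))*(26 - 1*(-46)) = (-81*(20/9 - 46)*(-19 - 32))*(26 - 1*(-46)) = (-(-3546)*(-51))*(26 + 46) = -81*6698/3*72 = -180846*72 = -13020912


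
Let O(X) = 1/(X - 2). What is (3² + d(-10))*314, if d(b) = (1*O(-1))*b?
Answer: 11618/3 ≈ 3872.7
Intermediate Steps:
O(X) = 1/(-2 + X)
d(b) = -b/3 (d(b) = (1/(-2 - 1))*b = (1/(-3))*b = (1*(-⅓))*b = -b/3)
(3² + d(-10))*314 = (3² - ⅓*(-10))*314 = (9 + 10/3)*314 = (37/3)*314 = 11618/3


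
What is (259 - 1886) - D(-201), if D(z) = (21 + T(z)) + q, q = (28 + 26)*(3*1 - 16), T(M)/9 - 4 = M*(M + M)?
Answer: -728200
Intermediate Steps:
T(M) = 36 + 18*M² (T(M) = 36 + 9*(M*(M + M)) = 36 + 9*(M*(2*M)) = 36 + 9*(2*M²) = 36 + 18*M²)
q = -702 (q = 54*(3 - 16) = 54*(-13) = -702)
D(z) = -645 + 18*z² (D(z) = (21 + (36 + 18*z²)) - 702 = (57 + 18*z²) - 702 = -645 + 18*z²)
(259 - 1886) - D(-201) = (259 - 1886) - (-645 + 18*(-201)²) = -1627 - (-645 + 18*40401) = -1627 - (-645 + 727218) = -1627 - 1*726573 = -1627 - 726573 = -728200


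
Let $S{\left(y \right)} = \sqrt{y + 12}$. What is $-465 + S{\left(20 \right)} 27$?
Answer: $-465 + 108 \sqrt{2} \approx -312.27$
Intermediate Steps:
$S{\left(y \right)} = \sqrt{12 + y}$
$-465 + S{\left(20 \right)} 27 = -465 + \sqrt{12 + 20} \cdot 27 = -465 + \sqrt{32} \cdot 27 = -465 + 4 \sqrt{2} \cdot 27 = -465 + 108 \sqrt{2}$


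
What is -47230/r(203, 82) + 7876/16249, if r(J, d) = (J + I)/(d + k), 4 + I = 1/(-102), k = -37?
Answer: -3522390980128/329805953 ≈ -10680.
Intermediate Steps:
I = -409/102 (I = -4 + 1/(-102) = -4 - 1/102 = -409/102 ≈ -4.0098)
r(J, d) = (-409/102 + J)/(-37 + d) (r(J, d) = (J - 409/102)/(d - 37) = (-409/102 + J)/(-37 + d))
-47230/r(203, 82) + 7876/16249 = -47230*(-37 + 82)/(-409/102 + 203) + 7876/16249 = -47230/((20297/102)/45) + 7876*(1/16249) = -47230/((1/45)*(20297/102)) + 7876/16249 = -47230/20297/4590 + 7876/16249 = -47230*4590/20297 + 7876/16249 = -216785700/20297 + 7876/16249 = -3522390980128/329805953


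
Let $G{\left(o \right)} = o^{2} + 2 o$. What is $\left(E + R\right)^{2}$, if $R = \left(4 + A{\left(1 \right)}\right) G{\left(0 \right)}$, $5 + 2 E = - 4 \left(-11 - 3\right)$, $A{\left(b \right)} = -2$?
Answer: $\frac{2601}{4} \approx 650.25$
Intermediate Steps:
$E = \frac{51}{2}$ ($E = - \frac{5}{2} + \frac{\left(-4\right) \left(-11 - 3\right)}{2} = - \frac{5}{2} + \frac{\left(-4\right) \left(-14\right)}{2} = - \frac{5}{2} + \frac{1}{2} \cdot 56 = - \frac{5}{2} + 28 = \frac{51}{2} \approx 25.5$)
$R = 0$ ($R = \left(4 - 2\right) 0 \left(2 + 0\right) = 2 \cdot 0 \cdot 2 = 2 \cdot 0 = 0$)
$\left(E + R\right)^{2} = \left(\frac{51}{2} + 0\right)^{2} = \left(\frac{51}{2}\right)^{2} = \frac{2601}{4}$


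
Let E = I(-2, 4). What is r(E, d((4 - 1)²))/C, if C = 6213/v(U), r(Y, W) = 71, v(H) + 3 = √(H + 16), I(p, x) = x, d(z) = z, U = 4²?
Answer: -71/2071 + 284*√2/6213 ≈ 0.030362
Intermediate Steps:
U = 16
v(H) = -3 + √(16 + H) (v(H) = -3 + √(H + 16) = -3 + √(16 + H))
E = 4
C = 6213/(-3 + 4*√2) (C = 6213/(-3 + √(16 + 16)) = 6213/(-3 + √32) = 6213/(-3 + 4*√2) ≈ 2338.5)
r(E, d((4 - 1)²))/C = 71/(18639/23 + 24852*√2/23)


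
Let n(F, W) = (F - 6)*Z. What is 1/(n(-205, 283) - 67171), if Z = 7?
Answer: -1/68648 ≈ -1.4567e-5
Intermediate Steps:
n(F, W) = -42 + 7*F (n(F, W) = (F - 6)*7 = (-6 + F)*7 = -42 + 7*F)
1/(n(-205, 283) - 67171) = 1/((-42 + 7*(-205)) - 67171) = 1/((-42 - 1435) - 67171) = 1/(-1477 - 67171) = 1/(-68648) = -1/68648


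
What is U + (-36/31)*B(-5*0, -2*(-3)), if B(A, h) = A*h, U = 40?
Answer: 40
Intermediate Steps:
U + (-36/31)*B(-5*0, -2*(-3)) = 40 + (-36/31)*((-5*0)*(-2*(-3))) = 40 + (-36*1/31)*(0*6) = 40 - 36/31*0 = 40 + 0 = 40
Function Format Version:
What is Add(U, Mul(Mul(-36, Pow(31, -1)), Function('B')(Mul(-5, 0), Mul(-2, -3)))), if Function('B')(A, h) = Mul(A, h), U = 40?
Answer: 40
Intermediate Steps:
Add(U, Mul(Mul(-36, Pow(31, -1)), Function('B')(Mul(-5, 0), Mul(-2, -3)))) = Add(40, Mul(Mul(-36, Pow(31, -1)), Mul(Mul(-5, 0), Mul(-2, -3)))) = Add(40, Mul(Mul(-36, Rational(1, 31)), Mul(0, 6))) = Add(40, Mul(Rational(-36, 31), 0)) = Add(40, 0) = 40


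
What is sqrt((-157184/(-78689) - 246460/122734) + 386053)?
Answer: sqrt(9002119170297258798603811)/4828907863 ≈ 621.33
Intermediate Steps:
sqrt((-157184/(-78689) - 246460/122734) + 386053) = sqrt((-157184*(-1/78689) - 246460*1/122734) + 386053) = sqrt((157184/78689 - 123230/61367) + 386053) = sqrt(-50934942/4828907863 + 386053) = sqrt(1864214316299797/4828907863) = sqrt(9002119170297258798603811)/4828907863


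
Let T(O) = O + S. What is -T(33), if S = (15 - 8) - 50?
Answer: 10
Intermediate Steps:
S = -43 (S = 7 - 50 = -43)
T(O) = -43 + O (T(O) = O - 43 = -43 + O)
-T(33) = -(-43 + 33) = -1*(-10) = 10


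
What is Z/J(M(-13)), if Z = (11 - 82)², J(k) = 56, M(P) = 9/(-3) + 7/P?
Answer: 5041/56 ≈ 90.018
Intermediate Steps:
M(P) = -3 + 7/P (M(P) = 9*(-⅓) + 7/P = -3 + 7/P)
Z = 5041 (Z = (-71)² = 5041)
Z/J(M(-13)) = 5041/56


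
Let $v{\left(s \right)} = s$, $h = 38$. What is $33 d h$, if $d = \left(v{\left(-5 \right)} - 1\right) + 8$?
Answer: $2508$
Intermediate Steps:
$d = 2$ ($d = \left(-5 - 1\right) + 8 = -6 + 8 = 2$)
$33 d h = 33 \cdot 2 \cdot 38 = 66 \cdot 38 = 2508$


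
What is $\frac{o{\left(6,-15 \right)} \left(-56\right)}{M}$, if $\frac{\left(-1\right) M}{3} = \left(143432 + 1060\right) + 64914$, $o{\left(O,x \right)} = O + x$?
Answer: $- \frac{28}{34901} \approx -0.00080227$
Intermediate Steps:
$M = -628218$ ($M = - 3 \left(\left(143432 + 1060\right) + 64914\right) = - 3 \left(144492 + 64914\right) = \left(-3\right) 209406 = -628218$)
$\frac{o{\left(6,-15 \right)} \left(-56\right)}{M} = \frac{\left(6 - 15\right) \left(-56\right)}{-628218} = \left(-9\right) \left(-56\right) \left(- \frac{1}{628218}\right) = 504 \left(- \frac{1}{628218}\right) = - \frac{28}{34901}$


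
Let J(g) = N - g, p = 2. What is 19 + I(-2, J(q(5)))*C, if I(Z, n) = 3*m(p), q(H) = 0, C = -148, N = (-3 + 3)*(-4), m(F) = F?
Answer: -869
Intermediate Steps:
N = 0 (N = 0*(-4) = 0)
J(g) = -g (J(g) = 0 - g = -g)
I(Z, n) = 6 (I(Z, n) = 3*2 = 6)
19 + I(-2, J(q(5)))*C = 19 + 6*(-148) = 19 - 888 = -869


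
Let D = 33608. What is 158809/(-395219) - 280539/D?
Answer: -116211595913/13282520152 ≈ -8.7492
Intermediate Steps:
158809/(-395219) - 280539/D = 158809/(-395219) - 280539/33608 = 158809*(-1/395219) - 280539*1/33608 = -158809/395219 - 280539/33608 = -116211595913/13282520152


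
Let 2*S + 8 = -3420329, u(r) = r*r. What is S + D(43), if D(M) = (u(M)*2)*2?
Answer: -3405545/2 ≈ -1.7028e+6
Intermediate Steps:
u(r) = r²
S = -3420337/2 (S = -4 + (½)*(-3420329) = -4 - 3420329/2 = -3420337/2 ≈ -1.7102e+6)
D(M) = 4*M² (D(M) = (M²*2)*2 = (2*M²)*2 = 4*M²)
S + D(43) = -3420337/2 + 4*43² = -3420337/2 + 4*1849 = -3420337/2 + 7396 = -3405545/2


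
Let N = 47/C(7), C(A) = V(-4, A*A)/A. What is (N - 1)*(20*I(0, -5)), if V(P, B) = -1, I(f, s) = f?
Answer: 0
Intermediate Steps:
C(A) = -1/A
N = -329 (N = 47/((-1/7)) = 47/((-1*⅐)) = 47/(-⅐) = 47*(-7) = -329)
(N - 1)*(20*I(0, -5)) = (-329 - 1)*(20*0) = -330*0 = 0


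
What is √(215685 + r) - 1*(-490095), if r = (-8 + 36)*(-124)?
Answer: 490095 + √212213 ≈ 4.9056e+5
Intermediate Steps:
r = -3472 (r = 28*(-124) = -3472)
√(215685 + r) - 1*(-490095) = √(215685 - 3472) - 1*(-490095) = √212213 + 490095 = 490095 + √212213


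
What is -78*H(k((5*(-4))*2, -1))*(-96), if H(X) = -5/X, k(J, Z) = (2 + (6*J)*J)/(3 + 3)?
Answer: -112320/4801 ≈ -23.395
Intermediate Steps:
k(J, Z) = ⅓ + J² (k(J, Z) = (2 + 6*J²)/6 = (2 + 6*J²)*(⅙) = ⅓ + J²)
-78*H(k((5*(-4))*2, -1))*(-96) = -(-390)/(⅓ + ((5*(-4))*2)²)*(-96) = -(-390)/(⅓ + (-20*2)²)*(-96) = -(-390)/(⅓ + (-40)²)*(-96) = -(-390)/(⅓ + 1600)*(-96) = -(-390)/4801/3*(-96) = -(-390)*3/4801*(-96) = -78*(-15/4801)*(-96) = (1170/4801)*(-96) = -112320/4801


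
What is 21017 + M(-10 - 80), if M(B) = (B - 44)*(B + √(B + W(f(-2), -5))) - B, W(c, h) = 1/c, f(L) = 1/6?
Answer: 33167 - 268*I*√21 ≈ 33167.0 - 1228.1*I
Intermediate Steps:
f(L) = ⅙
W(c, h) = 1/c
M(B) = -B + (-44 + B)*(B + √(6 + B)) (M(B) = (B - 44)*(B + √(B + 1/(⅙))) - B = (-44 + B)*(B + √(B + 6)) - B = (-44 + B)*(B + √(6 + B)) - B = -B + (-44 + B)*(B + √(6 + B)))
21017 + M(-10 - 80) = 21017 + ((-10 - 80)² - 45*(-10 - 80) - 44*√(6 + (-10 - 80)) + (-10 - 80)*√(6 + (-10 - 80))) = 21017 + ((-90)² - 45*(-90) - 44*√(6 - 90) - 90*√(6 - 90)) = 21017 + (8100 + 4050 - 88*I*√21 - 180*I*√21) = 21017 + (12150 - 268*I*√21) = 33167 - 268*I*√21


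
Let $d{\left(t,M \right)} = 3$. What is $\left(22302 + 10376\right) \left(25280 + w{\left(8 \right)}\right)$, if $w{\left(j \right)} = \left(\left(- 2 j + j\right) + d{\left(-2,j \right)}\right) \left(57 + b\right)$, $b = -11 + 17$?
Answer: $815806270$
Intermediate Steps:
$b = 6$
$w{\left(j \right)} = 189 - 63 j$ ($w{\left(j \right)} = \left(\left(- 2 j + j\right) + 3\right) \left(57 + 6\right) = \left(- j + 3\right) 63 = \left(3 - j\right) 63 = 189 - 63 j$)
$\left(22302 + 10376\right) \left(25280 + w{\left(8 \right)}\right) = \left(22302 + 10376\right) \left(25280 + \left(189 - 504\right)\right) = 32678 \left(25280 + \left(189 - 504\right)\right) = 32678 \left(25280 - 315\right) = 32678 \cdot 24965 = 815806270$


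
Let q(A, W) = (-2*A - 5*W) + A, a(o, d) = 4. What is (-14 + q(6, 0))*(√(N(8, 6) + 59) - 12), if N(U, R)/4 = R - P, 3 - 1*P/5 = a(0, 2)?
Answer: 240 - 20*√103 ≈ 37.022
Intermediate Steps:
P = -5 (P = 15 - 5*4 = 15 - 20 = -5)
q(A, W) = -A - 5*W (q(A, W) = (-5*W - 2*A) + A = -A - 5*W)
N(U, R) = 20 + 4*R (N(U, R) = 4*(R - 1*(-5)) = 4*(R + 5) = 4*(5 + R) = 20 + 4*R)
(-14 + q(6, 0))*(√(N(8, 6) + 59) - 12) = (-14 + (-1*6 - 5*0))*(√((20 + 4*6) + 59) - 12) = (-14 + (-6 + 0))*(√((20 + 24) + 59) - 12) = (-14 - 6)*(√(44 + 59) - 12) = -20*(√103 - 12) = -20*(-12 + √103) = 240 - 20*√103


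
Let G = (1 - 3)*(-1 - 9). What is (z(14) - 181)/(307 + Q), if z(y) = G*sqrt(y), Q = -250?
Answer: -181/57 + 20*sqrt(14)/57 ≈ -1.8626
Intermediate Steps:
G = 20 (G = -2*(-10) = 20)
z(y) = 20*sqrt(y)
(z(14) - 181)/(307 + Q) = (20*sqrt(14) - 181)/(307 - 250) = (-181 + 20*sqrt(14))/57 = (-181 + 20*sqrt(14))*(1/57) = -181/57 + 20*sqrt(14)/57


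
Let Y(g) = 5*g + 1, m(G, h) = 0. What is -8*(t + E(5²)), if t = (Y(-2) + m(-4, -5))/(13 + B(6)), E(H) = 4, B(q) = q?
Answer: -536/19 ≈ -28.211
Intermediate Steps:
Y(g) = 1 + 5*g
t = -9/19 (t = ((1 + 5*(-2)) + 0)/(13 + 6) = ((1 - 10) + 0)/19 = (-9 + 0)*(1/19) = -9*1/19 = -9/19 ≈ -0.47368)
-8*(t + E(5²)) = -8*(-9/19 + 4) = -8*67/19 = -536/19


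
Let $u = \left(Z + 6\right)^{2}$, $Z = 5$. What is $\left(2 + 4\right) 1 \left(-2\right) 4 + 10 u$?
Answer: $1162$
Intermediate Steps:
$u = 121$ ($u = \left(5 + 6\right)^{2} = 11^{2} = 121$)
$\left(2 + 4\right) 1 \left(-2\right) 4 + 10 u = \left(2 + 4\right) 1 \left(-2\right) 4 + 10 \cdot 121 = 6 \left(\left(-2\right) 4\right) + 1210 = 6 \left(-8\right) + 1210 = -48 + 1210 = 1162$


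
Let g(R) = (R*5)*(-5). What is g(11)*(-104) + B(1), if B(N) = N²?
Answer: 28601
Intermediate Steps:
g(R) = -25*R (g(R) = (5*R)*(-5) = -25*R)
g(11)*(-104) + B(1) = -25*11*(-104) + 1² = -275*(-104) + 1 = 28600 + 1 = 28601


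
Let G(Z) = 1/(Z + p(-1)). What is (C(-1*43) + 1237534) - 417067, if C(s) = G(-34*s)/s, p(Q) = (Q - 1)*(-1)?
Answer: 51650038583/62952 ≈ 8.2047e+5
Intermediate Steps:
p(Q) = 1 - Q (p(Q) = (-1 + Q)*(-1) = 1 - Q)
G(Z) = 1/(2 + Z) (G(Z) = 1/(Z + (1 - 1*(-1))) = 1/(Z + (1 + 1)) = 1/(Z + 2) = 1/(2 + Z))
C(s) = 1/(s*(2 - 34*s)) (C(s) = 1/((2 - 34*s)*s) = 1/(s*(2 - 34*s)))
(C(-1*43) + 1237534) - 417067 = (-1/(2*((-1*43))*(-1 + 17*(-1*43))) + 1237534) - 417067 = (-½/(-43*(-1 + 17*(-43))) + 1237534) - 417067 = (-½*(-1/43)/(-1 - 731) + 1237534) - 417067 = (-½*(-1/43)/(-732) + 1237534) - 417067 = (-½*(-1/43)*(-1/732) + 1237534) - 417067 = (-1/62952 + 1237534) - 417067 = 77905240367/62952 - 417067 = 51650038583/62952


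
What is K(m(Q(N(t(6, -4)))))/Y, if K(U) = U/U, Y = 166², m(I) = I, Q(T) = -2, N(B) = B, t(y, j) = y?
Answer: 1/27556 ≈ 3.6290e-5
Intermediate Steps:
Y = 27556
K(U) = 1
K(m(Q(N(t(6, -4)))))/Y = 1/27556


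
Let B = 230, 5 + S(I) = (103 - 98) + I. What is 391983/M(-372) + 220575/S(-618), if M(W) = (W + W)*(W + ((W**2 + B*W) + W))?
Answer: -474832026083/1330331520 ≈ -356.93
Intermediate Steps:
S(I) = I (S(I) = -5 + ((103 - 98) + I) = -5 + (5 + I) = I)
M(W) = 2*W*(W**2 + 232*W) (M(W) = (W + W)*(W + ((W**2 + 230*W) + W)) = (2*W)*(W + (W**2 + 231*W)) = (2*W)*(W**2 + 232*W) = 2*W*(W**2 + 232*W))
391983/M(-372) + 220575/S(-618) = 391983/((2*(-372)**2*(232 - 372))) + 220575/(-618) = 391983/((2*138384*(-140))) + 220575*(-1/618) = 391983/(-38747520) - 73525/206 = 391983*(-1/38747520) - 73525/206 = -130661/12915840 - 73525/206 = -474832026083/1330331520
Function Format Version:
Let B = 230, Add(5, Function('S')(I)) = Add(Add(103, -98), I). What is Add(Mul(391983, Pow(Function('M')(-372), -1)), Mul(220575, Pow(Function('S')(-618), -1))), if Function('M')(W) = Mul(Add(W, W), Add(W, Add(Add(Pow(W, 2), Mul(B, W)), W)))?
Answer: Rational(-474832026083, 1330331520) ≈ -356.93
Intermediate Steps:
Function('S')(I) = I (Function('S')(I) = Add(-5, Add(Add(103, -98), I)) = Add(-5, Add(5, I)) = I)
Function('M')(W) = Mul(2, W, Add(Pow(W, 2), Mul(232, W))) (Function('M')(W) = Mul(Add(W, W), Add(W, Add(Add(Pow(W, 2), Mul(230, W)), W))) = Mul(Mul(2, W), Add(W, Add(Pow(W, 2), Mul(231, W)))) = Mul(Mul(2, W), Add(Pow(W, 2), Mul(232, W))) = Mul(2, W, Add(Pow(W, 2), Mul(232, W))))
Add(Mul(391983, Pow(Function('M')(-372), -1)), Mul(220575, Pow(Function('S')(-618), -1))) = Add(Mul(391983, Pow(Mul(2, Pow(-372, 2), Add(232, -372)), -1)), Mul(220575, Pow(-618, -1))) = Add(Mul(391983, Pow(Mul(2, 138384, -140), -1)), Mul(220575, Rational(-1, 618))) = Add(Mul(391983, Pow(-38747520, -1)), Rational(-73525, 206)) = Add(Mul(391983, Rational(-1, 38747520)), Rational(-73525, 206)) = Add(Rational(-130661, 12915840), Rational(-73525, 206)) = Rational(-474832026083, 1330331520)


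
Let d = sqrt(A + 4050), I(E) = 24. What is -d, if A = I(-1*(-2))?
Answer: -sqrt(4074) ≈ -63.828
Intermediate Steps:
A = 24
d = sqrt(4074) (d = sqrt(24 + 4050) = sqrt(4074) ≈ 63.828)
-d = -sqrt(4074)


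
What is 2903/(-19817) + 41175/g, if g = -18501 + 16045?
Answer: -823094743/48670552 ≈ -16.912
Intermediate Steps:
g = -2456
2903/(-19817) + 41175/g = 2903/(-19817) + 41175/(-2456) = 2903*(-1/19817) + 41175*(-1/2456) = -2903/19817 - 41175/2456 = -823094743/48670552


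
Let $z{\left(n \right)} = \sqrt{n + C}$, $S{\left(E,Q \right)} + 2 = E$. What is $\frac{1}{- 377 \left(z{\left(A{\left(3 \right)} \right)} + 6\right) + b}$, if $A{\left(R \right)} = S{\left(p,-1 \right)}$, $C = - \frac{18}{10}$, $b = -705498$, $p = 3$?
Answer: $- \frac{884700}{626155414129} + \frac{377 i \sqrt{5}}{1252310828258} \approx -1.4129 \cdot 10^{-6} + 6.7315 \cdot 10^{-10} i$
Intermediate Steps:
$S{\left(E,Q \right)} = -2 + E$
$C = - \frac{9}{5}$ ($C = \left(-18\right) \frac{1}{10} = - \frac{9}{5} \approx -1.8$)
$A{\left(R \right)} = 1$ ($A{\left(R \right)} = -2 + 3 = 1$)
$z{\left(n \right)} = \sqrt{- \frac{9}{5} + n}$ ($z{\left(n \right)} = \sqrt{n - \frac{9}{5}} = \sqrt{- \frac{9}{5} + n}$)
$\frac{1}{- 377 \left(z{\left(A{\left(3 \right)} \right)} + 6\right) + b} = \frac{1}{- 377 \left(\frac{\sqrt{-45 + 25 \cdot 1}}{5} + 6\right) - 705498} = \frac{1}{- 377 \left(\frac{\sqrt{-45 + 25}}{5} + 6\right) - 705498} = \frac{1}{- 377 \left(\frac{\sqrt{-20}}{5} + 6\right) - 705498} = \frac{1}{- 377 \left(\frac{2 i \sqrt{5}}{5} + 6\right) - 705498} = \frac{1}{- 377 \left(6 + \frac{2 i \sqrt{5}}{5}\right) - 705498} = \frac{1}{\left(-2262 - \frac{754 i \sqrt{5}}{5}\right) - 705498} = \frac{1}{-707760 - \frac{754 i \sqrt{5}}{5}}$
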